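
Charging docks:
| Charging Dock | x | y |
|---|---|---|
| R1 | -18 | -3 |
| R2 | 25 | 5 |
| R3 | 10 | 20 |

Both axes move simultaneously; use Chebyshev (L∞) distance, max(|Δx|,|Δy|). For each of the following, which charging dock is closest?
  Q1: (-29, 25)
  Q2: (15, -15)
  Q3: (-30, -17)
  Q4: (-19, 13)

Q1 at (-29, 25):
  R1: max(|11|, |-28|) = 28
  R2: max(|54|, |-20|) = 54
  R3: max(|39|, |-5|) = 39
  → nearest: R1 (28)
Q2 at (15, -15):
  R1: max(|-33|, |12|) = 33
  R2: max(|10|, |20|) = 20
  R3: max(|-5|, |35|) = 35
  → nearest: R2 (20)
Q3 at (-30, -17):
  R1: max(|12|, |14|) = 14
  R2: max(|55|, |22|) = 55
  R3: max(|40|, |37|) = 40
  → nearest: R1 (14)
Q4 at (-19, 13):
  R1: max(|1|, |-16|) = 16
  R2: max(|44|, |-8|) = 44
  R3: max(|29|, |7|) = 29
  → nearest: R1 (16)

Q1→R1; Q2→R2; Q3→R1; Q4→R1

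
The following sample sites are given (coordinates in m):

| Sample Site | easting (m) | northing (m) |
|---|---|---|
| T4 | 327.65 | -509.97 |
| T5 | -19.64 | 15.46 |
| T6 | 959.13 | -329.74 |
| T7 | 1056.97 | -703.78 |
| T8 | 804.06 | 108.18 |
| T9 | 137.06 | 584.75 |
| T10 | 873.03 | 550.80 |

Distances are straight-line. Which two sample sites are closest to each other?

Pairwise distances:
T6–T7: 386.62 m
T8–T10: 447.96 m
T6–T8: 464.56 m
T5–T9: 590.46 m
T4–T5: 629.83 m
T4–T6: 656.70 m
T9–T10: 736.75 m
T4–T7: 754.63 m
T4–T8: 780.43 m
T8–T9: 819.76 m
T5–T8: 828.90 m
T7–T8: 850.44 m
T6–T10: 884.74 m
T5–T6: 1037.86 m
T5–T10: 1040.89 m
T4–T9: 1111.19 m
T4–T10: 1192.76 m
T6–T9: 1229.67 m
T7–T10: 1267.99 m
T5–T7: 1294.76 m
T7–T9: 1583.21 m
Closest pair: T6–T7 at 386.62 m.

T6 and T7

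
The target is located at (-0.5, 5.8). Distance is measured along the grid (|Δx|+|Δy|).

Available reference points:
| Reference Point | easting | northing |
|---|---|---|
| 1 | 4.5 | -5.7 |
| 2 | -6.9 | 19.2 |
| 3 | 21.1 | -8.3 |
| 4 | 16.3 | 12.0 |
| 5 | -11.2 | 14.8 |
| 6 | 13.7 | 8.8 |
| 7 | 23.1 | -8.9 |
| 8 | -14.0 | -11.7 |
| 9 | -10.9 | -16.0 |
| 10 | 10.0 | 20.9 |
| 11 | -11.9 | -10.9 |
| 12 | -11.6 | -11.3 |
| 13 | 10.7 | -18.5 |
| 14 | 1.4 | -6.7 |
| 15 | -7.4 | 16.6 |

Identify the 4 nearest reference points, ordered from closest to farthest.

Distances from (-0.5, 5.8):
1: |5.0| + |-11.5| = 5.0 + 11.5 = 16.5
2: |-6.4| + |13.4| = 6.4 + 13.4 = 19.8
3: |21.6| + |-14.1| = 21.6 + 14.1 = 35.7
4: |16.8| + |6.2| = 16.8 + 6.2 = 23.0
5: |-10.7| + |9.0| = 10.7 + 9.0 = 19.7
6: |14.2| + |3.0| = 14.2 + 3.0 = 17.2
7: |23.6| + |-14.7| = 23.6 + 14.7 = 38.3
8: |-13.5| + |-17.5| = 13.5 + 17.5 = 31.0
9: |-10.4| + |-21.8| = 10.4 + 21.8 = 32.2
10: |10.5| + |15.1| = 10.5 + 15.1 = 25.6
11: |-11.4| + |-16.7| = 11.4 + 16.7 = 28.1
12: |-11.1| + |-17.1| = 11.1 + 17.1 = 28.2
13: |11.2| + |-24.3| = 11.2 + 24.3 = 35.5
14: |1.9| + |-12.5| = 1.9 + 12.5 = 14.4
15: |-6.9| + |10.8| = 6.9 + 10.8 = 17.7
Sorted: 14 (14.4) < 1 (16.5) < 6 (17.2) < 15 (17.7) < 5 (19.7) < 2 (19.8) < …

14, 1, 6, 15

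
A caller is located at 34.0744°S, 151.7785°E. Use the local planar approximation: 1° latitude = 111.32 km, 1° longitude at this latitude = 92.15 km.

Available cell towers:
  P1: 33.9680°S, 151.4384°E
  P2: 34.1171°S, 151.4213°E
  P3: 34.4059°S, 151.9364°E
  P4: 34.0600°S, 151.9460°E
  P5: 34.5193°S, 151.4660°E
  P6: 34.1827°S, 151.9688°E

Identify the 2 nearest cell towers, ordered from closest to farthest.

Distances from 34.0744°S, 151.7785°E:
P1: 33.5037 km
P2: 33.2574 km
P3: 39.6676 km
P4: 15.5181 km
P5: 57.2897 km
P6: 21.2806 km
Sorted: P4 (15.5181 km) < P6 (21.2806 km) < P2 (33.2574 km) < P1 (33.5037 km) < …

P4, P6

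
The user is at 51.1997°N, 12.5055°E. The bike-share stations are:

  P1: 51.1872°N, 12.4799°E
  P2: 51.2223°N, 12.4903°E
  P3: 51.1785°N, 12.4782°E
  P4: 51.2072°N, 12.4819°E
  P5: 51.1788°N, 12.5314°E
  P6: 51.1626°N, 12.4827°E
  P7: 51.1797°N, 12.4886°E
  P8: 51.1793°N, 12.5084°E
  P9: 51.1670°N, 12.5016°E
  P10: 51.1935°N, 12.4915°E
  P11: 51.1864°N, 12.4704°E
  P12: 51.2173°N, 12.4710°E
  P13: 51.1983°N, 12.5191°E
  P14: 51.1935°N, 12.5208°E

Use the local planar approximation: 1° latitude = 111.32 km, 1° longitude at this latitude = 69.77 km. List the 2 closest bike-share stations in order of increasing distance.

Distances from 51.1997°N, 12.5055°E:
P1: √((-0.0125·111.32)² + (-0.0256·69.77)²) = √(1.936272 + 3.190196) = 2.2642 km
P2: √((0.0226·111.32)² + (-0.0152·69.77)²) = √(6.329411 + 1.124669) = 2.7302 km
P3: √((-0.0212·111.32)² + (-0.0273·69.77)²) = √(5.569524 + 3.627962) = 3.0327 km
P4: √((0.0075·111.32)² + (-0.0236·69.77)²) = √(0.697058 + 2.711199) = 1.8461 km
P5: √((-0.0209·111.32)² + (0.0259·69.77)²) = √(5.413012 + 3.265404) = 2.9459 km
P6: √((-0.0371·111.32)² + (-0.0228·69.77)²) = √(17.056669 + 2.530505) = 4.4257 km
P7: √((-0.0200·111.32)² + (-0.0169·69.77)²) = √(4.956857 + 1.390307) = 2.5194 km
P8: √((-0.0204·111.32)² + (0.0029·69.77)²) = √(5.157114 + 0.040939) = 2.2799 km
P9: √((-0.0327·111.32)² + (-0.0039·69.77)²) = √(13.250794 + 0.074040) = 3.6503 km
P10: √((-0.0062·111.32)² + (-0.0140·69.77)²) = √(0.476354 + 0.954099) = 1.1960 km
P11: √((-0.0133·111.32)² + (-0.0351·69.77)²) = √(2.192046 + 5.997243) = 2.8617 km
P12: √((0.0176·111.32)² + (-0.0345·69.77)²) = √(3.838590 + 5.793962) = 3.1036 km
P13: √((-0.0014·111.32)² + (0.0136·69.77)²) = √(0.024289 + 0.900358) = 0.9616 km
P14: √((-0.0062·111.32)² + (0.0153·69.77)²) = √(0.476354 + 1.139516) = 1.2712 km
Sorted: P13 (0.9616 km) < P10 (1.1960 km) < P14 (1.2712 km) < P4 (1.8461 km) < …

P13, P10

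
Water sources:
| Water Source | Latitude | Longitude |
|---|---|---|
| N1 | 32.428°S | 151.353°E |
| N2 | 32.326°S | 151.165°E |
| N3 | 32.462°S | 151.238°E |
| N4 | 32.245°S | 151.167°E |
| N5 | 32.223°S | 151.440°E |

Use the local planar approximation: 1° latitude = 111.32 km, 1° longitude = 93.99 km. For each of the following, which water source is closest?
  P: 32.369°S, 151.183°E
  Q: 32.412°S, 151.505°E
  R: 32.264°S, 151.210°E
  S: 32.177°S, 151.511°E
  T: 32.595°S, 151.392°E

P at 32.369°S, 151.183°E:
  N1: 17.276 km
  N2: 5.077 km
  N3: 11.572 km
  N4: 13.885 km
  N5: 29.114 km
  → nearest: N2 (5.077 km)
Q at 32.412°S, 151.505°E:
  N1: 14.397 km
  N2: 33.360 km
  N3: 25.705 km
  N4: 36.808 km
  N5: 21.909 km
  → nearest: N1 (14.397 km)
R at 32.264°S, 151.210°E:
  N1: 22.670 km
  N2: 8.095 km
  N3: 22.198 km
  N4: 4.562 km
  N5: 22.094 km
  → nearest: N4 (4.562 km)
S at 32.177°S, 151.511°E:
  N1: 31.643 km
  N2: 36.506 km
  N3: 40.804 km
  N4: 33.207 km
  N5: 8.412 km
  → nearest: N5 (8.412 km)
T at 32.595°S, 151.392°E:
  N1: 18.948 km
  N2: 36.768 km
  N3: 20.705 km
  N4: 44.331 km
  N5: 41.656 km
  → nearest: N1 (18.948 km)

P→N2; Q→N1; R→N4; S→N5; T→N1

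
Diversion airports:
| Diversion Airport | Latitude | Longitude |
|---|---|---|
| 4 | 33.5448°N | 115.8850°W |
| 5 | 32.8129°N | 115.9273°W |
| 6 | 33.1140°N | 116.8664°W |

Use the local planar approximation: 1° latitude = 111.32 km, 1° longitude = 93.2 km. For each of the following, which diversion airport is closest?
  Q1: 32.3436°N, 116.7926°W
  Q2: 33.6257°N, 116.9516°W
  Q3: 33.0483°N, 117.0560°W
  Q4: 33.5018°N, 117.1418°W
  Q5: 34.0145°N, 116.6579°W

Q1 at 32.3436°N, 116.7926°W:
  4: √((1.2012·111.32)² + (0.9076·93.2)²) = √(17880.392271 + 7155.183880) = 158.2263 km
  5: √((0.4693·111.32)² + (0.8653·93.2)²) = √(2729.276299 + 6503.770864) = 96.0887 km
  6: √((0.7704·111.32)² + (-0.0738·93.2)²) = √(7354.936771 + 47.309085) = 86.0363 km
  → nearest: 6 (86.0363 km)
Q2 at 33.6257°N, 116.9516°W:
  4: √((-0.0809·111.32)² + (1.0666·93.2)²) = √(81.104218 + 9881.775507) = 99.8142 km
  5: √((-0.8128·111.32)² + (1.0243·93.2)²) = √(8186.792541 + 9113.520402) = 131.5307 km
  6: √((-0.5117·111.32)² + (0.0852·93.2)²) = √(3244.720026 + 63.053764) = 57.5132 km
  → nearest: 6 (57.5132 km)
Q3 at 33.0483°N, 117.0560°W:
  4: √((0.4965·111.32)² + (1.1710·93.2)²) = √(3054.814905 + 11910.928424) = 122.3346 km
  5: √((-0.2354·111.32)² + (1.1287·93.2)²) = √(686.687770 + 11065.954363) = 108.4096 km
  6: √((0.0657·111.32)² + (0.1896·93.2)²) = √(53.490559 + 312.254345) = 19.1245 km
  → nearest: 6 (19.1245 km)
Q4 at 33.5018°N, 117.1418°W:
  4: √((0.0430·111.32)² + (1.2568·93.2)²) = √(22.913071 + 13720.317732) = 117.2315 km
  5: √((-0.6889·111.32)² + (1.2145·93.2)²) = √(5881.102719 + 12812.293034) = 136.7238 km
  6: √((-0.3878·111.32)² + (0.2754·93.2)²) = √(1863.639921 + 658.809263) = 50.2240 km
  → nearest: 6 (50.2240 km)
Q5 at 34.0145°N, 116.6579°W:
  4: √((-0.4697·111.32)² + (0.7729·93.2)²) = √(2733.930787 + 5188.937495) = 89.0105 km
  5: √((-1.2016·111.32)² + (0.7306·93.2)²) = √(17892.302607 + 4636.509569) = 150.0960 km
  6: √((-0.9005·111.32)² + (-0.2085·93.2)²) = √(10048.791370 + 377.610397) = 102.1098 km
  → nearest: 4 (89.0105 km)

Q1→6; Q2→6; Q3→6; Q4→6; Q5→4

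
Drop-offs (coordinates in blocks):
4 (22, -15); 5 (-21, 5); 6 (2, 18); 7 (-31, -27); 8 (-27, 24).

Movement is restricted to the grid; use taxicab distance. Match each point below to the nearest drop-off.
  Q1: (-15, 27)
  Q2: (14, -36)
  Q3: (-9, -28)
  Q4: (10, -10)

Q1→8; Q2→4; Q3→7; Q4→4

Q1 at (-15, 27):
  4: |37| + |-42| = 37 + 42 = 79 blocks
  5: |-6| + |-22| = 6 + 22 = 28 blocks
  6: |17| + |-9| = 17 + 9 = 26 blocks
  7: |-16| + |-54| = 16 + 54 = 70 blocks
  8: |-12| + |-3| = 12 + 3 = 15 blocks
  → nearest: 8 (15 blocks)
Q2 at (14, -36):
  4: |8| + |21| = 8 + 21 = 29 blocks
  5: |-35| + |41| = 35 + 41 = 76 blocks
  6: |-12| + |54| = 12 + 54 = 66 blocks
  7: |-45| + |9| = 45 + 9 = 54 blocks
  8: |-41| + |60| = 41 + 60 = 101 blocks
  → nearest: 4 (29 blocks)
Q3 at (-9, -28):
  4: |31| + |13| = 31 + 13 = 44 blocks
  5: |-12| + |33| = 12 + 33 = 45 blocks
  6: |11| + |46| = 11 + 46 = 57 blocks
  7: |-22| + |1| = 22 + 1 = 23 blocks
  8: |-18| + |52| = 18 + 52 = 70 blocks
  → nearest: 7 (23 blocks)
Q4 at (10, -10):
  4: |12| + |-5| = 12 + 5 = 17 blocks
  5: |-31| + |15| = 31 + 15 = 46 blocks
  6: |-8| + |28| = 8 + 28 = 36 blocks
  7: |-41| + |-17| = 41 + 17 = 58 blocks
  8: |-37| + |34| = 37 + 34 = 71 blocks
  → nearest: 4 (17 blocks)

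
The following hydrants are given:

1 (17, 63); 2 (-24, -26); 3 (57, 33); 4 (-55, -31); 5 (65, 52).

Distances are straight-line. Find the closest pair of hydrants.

3 and 5

Pairwise distances:
1–2: 98.0
1–3: 50.0
1–4: 118.4
1–5: 49.2
2–3: 100.2
2–4: 31.4
2–5: 118.3
3–4: 129.0
3–5: 20.6
4–5: 145.9
Closest pair: 3–5 at 20.6.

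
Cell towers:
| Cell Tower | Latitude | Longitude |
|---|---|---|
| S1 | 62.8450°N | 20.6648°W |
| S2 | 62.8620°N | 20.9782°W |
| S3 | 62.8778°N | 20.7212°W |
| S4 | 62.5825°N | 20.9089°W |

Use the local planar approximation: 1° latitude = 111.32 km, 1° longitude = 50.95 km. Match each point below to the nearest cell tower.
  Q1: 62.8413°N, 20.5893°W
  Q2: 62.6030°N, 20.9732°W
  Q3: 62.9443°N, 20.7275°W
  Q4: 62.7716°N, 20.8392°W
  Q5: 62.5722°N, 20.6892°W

Q1→S1; Q2→S4; Q3→S3; Q4→S1; Q5→S4

Q1 at 62.8413°N, 20.5893°W:
  S1: √((0.0037·111.32)² + (-0.0755·50.95)²) = √(0.169648 + 14.797293) = 3.8687 km
  S2: √((0.0207·111.32)² + (-0.3889·50.95)²) = √(5.309909 + 392.612627) = 19.9480 km
  S3: √((0.0365·111.32)² + (-0.1319·50.95)²) = √(16.509432 + 45.162499) = 7.8531 km
  S4: √((-0.2588·111.32)² + (-0.3196·50.95)²) = √(829.993974 + 265.156280) = 33.0931 km
  → nearest: S1 (3.8687 km)
Q2 at 62.6030°N, 20.9732°W:
  S1: √((0.2420·111.32)² + (0.3084·50.95)²) = √(725.733428 + 246.897740) = 31.1870 km
  S2: √((0.2590·111.32)² + (-0.0050·50.95)²) = √(831.277304 + 0.064898) = 28.8330 km
  S3: √((0.2748·111.32)² + (0.2520·50.95)²) = √(935.793129 + 164.850192) = 33.1759 km
  S4: √((-0.0205·111.32)² + (0.0643·50.95)²) = √(5.207798 + 10.732733) = 3.9926 km
  → nearest: S4 (3.9926 km)
Q3 at 62.9443°N, 20.7275°W:
  S1: √((-0.0993·111.32)² + (0.0627·50.95)²) = √(122.192596 + 10.205246) = 11.5064 km
  S2: √((-0.0823·111.32)² + (-0.2507·50.95)²) = √(83.935574 + 163.153744) = 15.7191 km
  S3: √((-0.0665·111.32)² + (0.0063·50.95)²) = √(54.801152 + 0.103031) = 7.4097 km
  S4: √((-0.3618·111.32)² + (-0.1814·50.95)²) = √(1622.122022 + 85.420664) = 41.3224 km
  → nearest: S3 (7.4097 km)
Q4 at 62.7716°N, 20.8392°W:
  S1: √((0.0734·111.32)² + (0.1744·50.95)²) = √(66.763411 + 78.955309) = 12.0714 km
  S2: √((0.0904·111.32)² + (-0.1390·50.95)²) = √(101.270570 + 50.155432) = 12.3055 km
  S3: √((0.1062·111.32)² + (0.1180·50.95)²) = √(139.764035 + 36.145346) = 13.2631 km
  S4: √((-0.1891·111.32)² + (-0.0697·50.95)²) = √(443.128266 + 12.611128) = 21.3481 km
  → nearest: S1 (12.0714 km)
Q5 at 62.5722°N, 20.6892°W:
  S1: √((0.2728·111.32)² + (0.0244·50.95)²) = √(922.221255 + 1.545497) = 30.3935 km
  S2: √((0.2898·111.32)² + (-0.2890·50.95)²) = √(1040.742183 + 216.812373) = 35.4620 km
  S3: √((0.3056·111.32)² + (-0.0320·50.95)²) = √(1157.319032 + 2.658204) = 34.0584 km
  S4: √((0.0103·111.32)² + (-0.2197·50.95)²) = √(1.314682 + 125.299256) = 11.2523 km
  → nearest: S4 (11.2523 km)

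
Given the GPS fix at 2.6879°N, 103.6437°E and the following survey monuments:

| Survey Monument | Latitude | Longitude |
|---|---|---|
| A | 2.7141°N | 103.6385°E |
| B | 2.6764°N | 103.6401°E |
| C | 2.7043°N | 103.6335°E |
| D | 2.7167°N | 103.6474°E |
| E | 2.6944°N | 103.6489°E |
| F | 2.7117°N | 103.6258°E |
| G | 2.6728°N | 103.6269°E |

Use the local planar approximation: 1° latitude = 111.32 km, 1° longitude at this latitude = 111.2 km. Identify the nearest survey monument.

Distances from 2.6879°N, 103.6437°E:
A: 2.9734 km
B: 1.3413 km
C: 2.1493 km
D: 3.2323 km
E: 0.9262 km
F: 3.3138 km
G: 2.5131 km
Minimum: E at 0.9262 km.

E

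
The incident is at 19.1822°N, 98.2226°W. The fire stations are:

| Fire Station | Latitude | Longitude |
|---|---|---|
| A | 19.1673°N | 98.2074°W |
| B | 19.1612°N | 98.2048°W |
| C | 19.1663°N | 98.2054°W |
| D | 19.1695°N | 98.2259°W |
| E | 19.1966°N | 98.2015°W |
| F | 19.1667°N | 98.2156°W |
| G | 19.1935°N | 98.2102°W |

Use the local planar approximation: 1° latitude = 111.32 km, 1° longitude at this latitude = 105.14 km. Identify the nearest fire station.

Distances from 19.1822°N, 98.2226°W:
A: √((-0.0149·111.32)² + (0.0152·105.14)²) = √(2.751180 + 2.554013) = 2.3033 km
B: √((-0.0210·111.32)² + (0.0178·105.14)²) = √(5.464935 + 3.502482) = 2.9946 km
C: √((-0.0159·111.32)² + (0.0172·105.14)²) = √(3.132858 + 3.270339) = 2.5305 km
D: √((-0.0127·111.32)² + (-0.0033·105.14)²) = √(1.998729 + 0.120383) = 1.4557 km
E: √((0.0144·111.32)² + (0.0211·105.14)²) = √(2.569635 + 4.921538) = 2.7370 km
F: √((-0.0155·111.32)² + (0.0070·105.14)²) = √(2.977212 + 0.541667) = 1.8759 km
G: √((0.0113·111.32)² + (0.0124·105.14)²) = √(1.582353 + 1.699728) = 1.8117 km
Minimum: D at 1.4557 km.

D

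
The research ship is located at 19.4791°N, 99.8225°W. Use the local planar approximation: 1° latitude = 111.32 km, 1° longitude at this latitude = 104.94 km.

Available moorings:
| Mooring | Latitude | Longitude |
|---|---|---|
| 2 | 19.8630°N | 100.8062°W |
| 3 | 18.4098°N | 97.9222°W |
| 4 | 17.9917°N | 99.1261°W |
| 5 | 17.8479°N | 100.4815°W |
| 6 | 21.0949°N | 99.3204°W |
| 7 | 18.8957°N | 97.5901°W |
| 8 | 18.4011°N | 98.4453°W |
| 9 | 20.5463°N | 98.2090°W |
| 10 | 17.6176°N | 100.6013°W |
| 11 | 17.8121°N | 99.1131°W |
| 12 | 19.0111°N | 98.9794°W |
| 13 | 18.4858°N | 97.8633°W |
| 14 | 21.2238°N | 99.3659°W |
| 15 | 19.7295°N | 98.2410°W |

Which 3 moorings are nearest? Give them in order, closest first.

12, 2, 15

Distances from 19.4791°N, 99.8225°W:
2: √((0.3839·111.32)² + (-0.9837·104.94)²) = √(1826.344157 + 10656.325128) = 111.7259 km
3: √((-1.0693·111.32)² + (1.9003·104.94)²) = √(14169.206477 + 39767.332127) = 232.2424 km
4: √((-1.4874·111.32)² + (0.6964·104.94)²) = √(27415.864794 + 5340.717971) = 180.9878 km
5: √((-1.6312·111.32)² + (-0.6590·104.94)²) = √(32973.179048 + 4782.477648) = 194.3081 km
6: √((1.6158·111.32)² + (0.5021·104.94)²) = √(32353.524838 + 2776.275512) = 187.4295 km
7: √((-0.5834·111.32)² + (2.2324·104.94)²) = √(4217.734566 + 54881.522062) = 243.1034 km
8: √((-1.0780·111.32)² + (1.3772·104.94)²) = √(14400.710409 + 20887.003898) = 187.8502 km
9: √((1.0672·111.32)² + (1.6135·104.94)²) = √(14113.607271 + 28669.496062) = 206.8408 km
10: √((-1.8615·111.32)² + (-0.7788·104.94)²) = √(42941.031884 + 6679.346989) = 222.7563 km
11: √((-1.6670·111.32)² + (0.7094·104.94)²) = √(34436.388202 + 5541.974051) = 199.9459 km
12: √((-0.4680·111.32)² + (0.8431·104.94)²) = √(2714.176597 + 7827.810407) = 102.6742 km
13: √((-0.9933·111.32)² + (1.9592·104.94)²) = √(12226.643975 + 42270.721820) = 233.4467 km
14: √((1.7447·111.32)² + (0.4566·104.94)²) = √(37721.409954 + 2295.905107) = 200.0433 km
15: √((0.2504·111.32)² + (1.5815·104.94)²) = √(776.989311 + 27543.587918) = 168.2872 km
Sorted: 12 (102.6742 km) < 2 (111.7259 km) < 15 (168.2872 km) < 4 (180.9878 km) < 6 (187.4295 km) < …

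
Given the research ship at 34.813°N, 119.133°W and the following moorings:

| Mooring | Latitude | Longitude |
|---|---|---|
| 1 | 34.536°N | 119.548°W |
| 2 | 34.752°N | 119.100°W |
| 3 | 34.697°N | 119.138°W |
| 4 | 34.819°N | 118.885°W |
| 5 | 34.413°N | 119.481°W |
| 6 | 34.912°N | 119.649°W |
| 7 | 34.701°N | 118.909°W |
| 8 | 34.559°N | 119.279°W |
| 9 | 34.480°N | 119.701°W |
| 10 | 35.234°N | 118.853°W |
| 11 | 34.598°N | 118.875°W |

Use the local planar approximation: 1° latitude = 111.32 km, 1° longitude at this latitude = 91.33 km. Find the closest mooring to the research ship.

Distances from 34.813°N, 119.133°W:
1: 48.861 km
2: 7.429 km
3: 12.921 km
4: 22.660 km
5: 54.707 km
6: 48.398 km
7: 23.958 km
8: 31.262 km
9: 63.759 km
10: 53.389 km
11: 33.586 km
Minimum: 2 at 7.429 km.

2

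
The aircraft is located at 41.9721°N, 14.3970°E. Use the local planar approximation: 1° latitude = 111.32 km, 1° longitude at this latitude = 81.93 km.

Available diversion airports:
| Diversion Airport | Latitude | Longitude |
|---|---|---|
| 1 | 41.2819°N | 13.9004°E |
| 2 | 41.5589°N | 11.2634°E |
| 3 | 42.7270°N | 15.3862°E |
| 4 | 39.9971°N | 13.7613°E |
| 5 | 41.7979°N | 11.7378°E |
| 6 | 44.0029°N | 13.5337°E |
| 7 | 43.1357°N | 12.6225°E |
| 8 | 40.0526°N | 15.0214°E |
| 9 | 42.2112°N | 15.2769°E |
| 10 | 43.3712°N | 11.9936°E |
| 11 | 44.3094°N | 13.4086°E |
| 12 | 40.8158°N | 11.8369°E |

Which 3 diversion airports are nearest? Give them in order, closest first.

9, 1, 3

Distances from 41.9721°N, 14.3970°E:
1: √((-0.6902·111.32)² + (-0.4966·81.93)²) = √(5903.319724 + 1655.386237) = 86.9408 km
2: √((-0.4132·111.32)² + (-3.1336·81.93)²) = √(2115.763015 + 65913.295648) = 260.8238 km
3: √((0.7549·111.32)² + (0.9892·81.93)²) = √(7061.959882 + 6568.317311) = 116.7488 km
4: √((-1.9750·111.32)² + (-0.6357·81.93)²) = √(48337.100449 + 2712.628577) = 225.9419 km
5: √((-0.1742·111.32)² + (-2.6592·81.93)²) = √(376.047492 + 47466.576972) = 218.7296 km
6: √((2.0308·111.32)² + (-0.8633·81.93)²) = √(51107.037226 + 5002.756807) = 236.8751 km
7: √((1.1636·111.32)² + (-1.7745·81.93)²) = √(16778.526589 + 21136.735709) = 194.7184 km
8: √((-1.9195·111.32)² + (0.6244·81.93)²) = √(45658.603928 + 2617.048062) = 219.7172 km
9: √((0.2391·111.32)² + (0.8799·81.93)²) = √(708.444034 + 5196.997945) = 76.8469 km
10: √((1.3991·111.32)² + (-2.4034·81.93)²) = √(24257.380943 + 38773.769427) = 251.0601 km
11: √((2.3373·111.32)² + (-0.9884·81.93)²) = √(67697.918153 + 6557.697560) = 272.4988 km
12: √((-1.1563·111.32)² + (-2.5601·81.93)²) = √(16568.662312 + 43994.640065) = 246.0961 km
Sorted: 9 (76.8469 km) < 1 (86.9408 km) < 3 (116.7488 km) < 7 (194.7184 km) < 5 (218.7296 km) < …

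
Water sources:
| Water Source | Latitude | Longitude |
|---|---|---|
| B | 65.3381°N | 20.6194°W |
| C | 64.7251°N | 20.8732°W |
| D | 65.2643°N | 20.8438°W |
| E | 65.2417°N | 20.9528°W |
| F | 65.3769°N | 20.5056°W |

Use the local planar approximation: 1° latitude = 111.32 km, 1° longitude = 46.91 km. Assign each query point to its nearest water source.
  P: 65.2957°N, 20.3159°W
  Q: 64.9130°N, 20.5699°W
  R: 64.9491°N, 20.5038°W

P at 65.2957°N, 20.3159°W:
  B: √((0.0424·111.32)² + (-0.3035·46.91)²) = √(22.278098 + 202.697437) = 14.9992 km
  C: √((-0.5706·111.32)² + (-0.5573·46.91)²) = √(4034.687752 + 683.453469) = 68.6887 km
  D: √((-0.0314·111.32)² + (-0.5279·46.91)²) = √(12.218157 + 613.245246) = 25.0093 km
  E: √((-0.0540·111.32)² + (-0.6369·46.91)²) = √(36.135487 + 892.633874) = 30.4757 km
  F: √((0.0812·111.32)² + (-0.1897·46.91)²) = √(81.706847 + 79.189122) = 12.6845 km
  → nearest: F (12.6845 km)
Q at 64.9130°N, 20.5699°W:
  B: √((0.4251·111.32)² + (-0.0495·46.91)²) = √(2239.384177 + 5.391893) = 47.3791 km
  C: √((-0.1879·111.32)² + (-0.3033·46.91)²) = √(437.522060 + 202.430378) = 25.2973 km
  D: √((0.3513·111.32)² + (-0.2739·46.91)²) = √(1529.335236 + 165.087781) = 41.1634 km
  E: √((0.3287·111.32)² + (-0.3829·46.91)²) = √(1338.892792 + 322.627660) = 40.7618 km
  F: √((0.4639·111.32)² + (0.0643·46.91)²) = √(2666.828823 + 9.098144) = 51.7294 km
  → nearest: C (25.2973 km)
R at 64.9491°N, 20.5038°W:
  B: √((0.3890·111.32)² + (-0.1156·46.91)²) = √(1875.191380 + 29.406716) = 43.6417 km
  C: √((-0.2240·111.32)² + (-0.3694·46.91)²) = √(621.788137 + 300.278784) = 30.3656 km
  D: √((0.3152·111.32)² + (-0.3400·46.91)²) = √(1231.172235 + 254.383360) = 38.5429 km
  E: √((0.2926·111.32)² + (-0.4490·46.91)²) = √(1060.950297 + 443.632698) = 38.7890 km
  F: √((0.4278·111.32)² + (-0.0018·46.91)²) = √(2267.921174 + 0.007130) = 47.6228 km
  → nearest: C (30.3656 km)

P→F; Q→C; R→C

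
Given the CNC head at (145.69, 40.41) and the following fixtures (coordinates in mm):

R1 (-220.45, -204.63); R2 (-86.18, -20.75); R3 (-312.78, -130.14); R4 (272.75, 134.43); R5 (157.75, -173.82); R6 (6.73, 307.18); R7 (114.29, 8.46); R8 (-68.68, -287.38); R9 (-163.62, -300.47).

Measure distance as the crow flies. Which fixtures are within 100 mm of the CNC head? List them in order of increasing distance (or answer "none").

Distances from (145.69, 40.41):
R1: √((-366.14)² + (-245.04)²) = √(134058.4996 + 60044.6016) = 440.57 mm
R2: √((-231.87)² + (-61.16)²) = √(53763.6969 + 3740.5456) = 239.80 mm
R3: √((-458.47)² + (-170.55)²) = √(210194.7409 + 29087.3025) = 489.16 mm
R4: √((127.06)² + (94.02)²) = √(16144.2436 + 8839.7604) = 158.06 mm
R5: √((12.06)² + (-214.23)²) = √(145.4436 + 45894.4929) = 214.57 mm
R6: √((-138.96)² + (266.77)²) = √(19309.8816 + 71166.2329) = 300.79 mm
R7: √((-31.40)² + (-31.95)²) = √(985.9600 + 1020.8025) = 44.80 mm
R8: √((-214.37)² + (-327.79)²) = √(45954.4969 + 107446.2841) = 391.66 mm
R9: √((-309.31)² + (-340.88)²) = √(95672.6761 + 116199.1744) = 460.30 mm
Threshold 100 mm: R7 (44.80 mm) is within range.

R7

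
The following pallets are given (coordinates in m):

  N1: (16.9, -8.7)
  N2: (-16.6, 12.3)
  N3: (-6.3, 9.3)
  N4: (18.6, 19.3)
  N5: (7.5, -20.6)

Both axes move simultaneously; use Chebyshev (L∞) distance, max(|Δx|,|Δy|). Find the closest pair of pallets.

Pairwise distances:
N1–N2: 33.5 m
N1–N3: 23.2 m
N1–N4: 28.0 m
N1–N5: 11.9 m
N2–N3: 10.3 m
N2–N4: 35.2 m
N2–N5: 32.9 m
N3–N4: 24.9 m
N3–N5: 29.9 m
N4–N5: 39.9 m
Closest pair: N2–N3 at 10.3 m.

N2 and N3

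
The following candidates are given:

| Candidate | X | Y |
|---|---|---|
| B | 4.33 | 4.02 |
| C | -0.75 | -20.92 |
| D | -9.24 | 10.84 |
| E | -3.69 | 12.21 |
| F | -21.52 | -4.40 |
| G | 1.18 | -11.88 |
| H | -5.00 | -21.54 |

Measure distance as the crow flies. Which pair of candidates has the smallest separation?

C and H

Pairwise distances:
B–C: 25.45
B–D: 15.19
B–E: 11.46
B–F: 27.19
B–G: 16.21
B–H: 27.21
C–D: 32.88
C–E: 33.26
C–F: 26.54
C–G: 9.24
C–H: 4.29
D–E: 5.72
D–F: 19.57
D–G: 25.00
D–H: 32.66
E–F: 24.37
E–G: 24.58
E–H: 33.78
F–G: 23.90
F–H: 23.81
G–H: 11.47
Closest pair: C–H at 4.29.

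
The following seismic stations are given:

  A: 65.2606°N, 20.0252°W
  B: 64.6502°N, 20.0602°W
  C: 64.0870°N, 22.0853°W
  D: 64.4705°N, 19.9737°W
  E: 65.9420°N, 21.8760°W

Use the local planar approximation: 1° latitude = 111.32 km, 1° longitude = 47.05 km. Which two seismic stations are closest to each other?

Pairwise distances:
A–B: 67.9697 km
A–C: 162.6749 km
A–D: 87.9873 km
A–E: 115.4846 km
B–C: 114.0578 km
B–D: 20.4140 km
B–E: 167.2669 km
C–D: 108.1347 km
C–E: 206.7333 km
D–E: 186.6646 km
Closest pair: B–D at 20.4140 km.

B and D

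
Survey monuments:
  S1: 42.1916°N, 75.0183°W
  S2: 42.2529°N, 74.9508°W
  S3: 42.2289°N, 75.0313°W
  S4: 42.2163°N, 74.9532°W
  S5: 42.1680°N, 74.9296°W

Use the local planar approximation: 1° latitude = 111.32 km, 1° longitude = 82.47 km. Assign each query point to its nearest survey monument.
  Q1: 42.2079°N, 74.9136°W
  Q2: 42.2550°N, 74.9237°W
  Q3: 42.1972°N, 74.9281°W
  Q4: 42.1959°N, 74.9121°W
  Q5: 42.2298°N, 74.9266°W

Q1→S4; Q2→S2; Q3→S4; Q4→S5; Q5→S4

Q1 at 42.2079°N, 74.9136°W:
  S1: 8.8232 km
  S2: 5.8742 km
  S3: 9.9843 km
  S4: 3.3970 km
  S5: 4.6335 km
  → nearest: S4 (3.3970 km)
Q2 at 42.2550°N, 74.9237°W:
  S1: 10.5203 km
  S2: 2.2471 km
  S3: 9.3373 km
  S4: 4.9476 km
  S5: 9.6971 km
  → nearest: S2 (2.2471 km)
Q3 at 42.1972°N, 74.9281°W:
  S1: 7.4649 km
  S2: 6.4770 km
  S3: 9.2135 km
  S4: 2.9674 km
  S5: 3.2529 km
  → nearest: S4 (2.9674 km)
Q4 at 42.1959°N, 74.9121°W:
  S1: 8.7714 km
  S2: 7.1027 km
  S3: 10.4944 km
  S4: 4.0799 km
  S5: 3.4248 km
  → nearest: S5 (3.4248 km)
Q5 at 42.2298°N, 74.9266°W:
  S1: 8.6761 km
  S2: 3.2551 km
  S3: 8.6352 km
  S4: 2.6591 km
  S5: 6.8840 km
  → nearest: S4 (2.6591 km)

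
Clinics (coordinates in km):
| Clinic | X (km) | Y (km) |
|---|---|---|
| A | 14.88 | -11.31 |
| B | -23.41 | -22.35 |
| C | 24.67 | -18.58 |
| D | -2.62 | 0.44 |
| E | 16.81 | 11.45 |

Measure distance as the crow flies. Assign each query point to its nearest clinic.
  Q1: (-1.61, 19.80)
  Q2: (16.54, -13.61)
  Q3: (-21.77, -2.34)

Q1→D; Q2→A; Q3→D

Q1 at (-1.61, 19.80):
  A: √((16.49)² + (-31.11)²) = √(271.9201 + 967.8321) = 35.21 km
  B: √((-21.80)² + (-42.15)²) = √(475.2400 + 1776.6225) = 47.45 km
  C: √((26.28)² + (-38.38)²) = √(690.6384 + 1473.0244) = 46.52 km
  D: √((-1.01)² + (-19.36)²) = √(1.0201 + 374.8096) = 19.39 km
  E: √((18.42)² + (-8.35)²) = √(339.2964 + 69.7225) = 20.22 km
  → nearest: D (19.39 km)
Q2 at (16.54, -13.61):
  A: √((-1.66)² + (2.30)²) = √(2.7556 + 5.2900) = 2.84 km
  B: √((-39.95)² + (-8.74)²) = √(1596.0025 + 76.3876) = 40.89 km
  C: √((8.13)² + (-4.97)²) = √(66.0969 + 24.7009) = 9.53 km
  D: √((-19.16)² + (14.05)²) = √(367.1056 + 197.4025) = 23.76 km
  E: √((0.27)² + (25.06)²) = √(0.0729 + 628.0036) = 25.06 km
  → nearest: A (2.84 km)
Q3 at (-21.77, -2.34):
  A: √((36.65)² + (-8.97)²) = √(1343.2225 + 80.4609) = 37.73 km
  B: √((-1.64)² + (-20.01)²) = √(2.6896 + 400.4001) = 20.08 km
  C: √((46.44)² + (-16.24)²) = √(2156.6736 + 263.7376) = 49.20 km
  D: √((19.15)² + (2.78)²) = √(366.7225 + 7.7284) = 19.35 km
  E: √((38.58)² + (13.79)²) = √(1488.4164 + 190.1641) = 40.97 km
  → nearest: D (19.35 km)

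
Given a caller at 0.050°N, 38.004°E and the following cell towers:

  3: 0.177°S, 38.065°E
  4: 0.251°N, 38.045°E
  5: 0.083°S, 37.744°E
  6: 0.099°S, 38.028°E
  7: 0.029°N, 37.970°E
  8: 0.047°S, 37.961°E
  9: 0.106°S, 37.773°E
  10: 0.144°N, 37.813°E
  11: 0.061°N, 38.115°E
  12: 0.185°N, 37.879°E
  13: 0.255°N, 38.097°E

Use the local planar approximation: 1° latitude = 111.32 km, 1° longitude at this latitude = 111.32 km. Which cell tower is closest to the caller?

7

Distances from 0.050°N, 38.004°E:
3: 26.166 km
4: 22.836 km
5: 32.510 km
6: 16.800 km
7: 4.449 km
8: 11.811 km
9: 31.030 km
10: 23.698 km
11: 12.417 km
12: 20.481 km
13: 25.059 km
Minimum: 7 at 4.449 km.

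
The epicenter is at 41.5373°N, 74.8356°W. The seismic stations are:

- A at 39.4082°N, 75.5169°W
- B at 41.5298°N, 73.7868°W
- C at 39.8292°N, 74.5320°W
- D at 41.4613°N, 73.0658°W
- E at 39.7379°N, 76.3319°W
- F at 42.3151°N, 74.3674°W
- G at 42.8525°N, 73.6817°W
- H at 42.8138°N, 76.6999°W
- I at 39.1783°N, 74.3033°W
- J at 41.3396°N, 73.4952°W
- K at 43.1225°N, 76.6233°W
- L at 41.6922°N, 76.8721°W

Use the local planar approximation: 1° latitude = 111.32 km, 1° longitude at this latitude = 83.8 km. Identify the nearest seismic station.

Distances from 41.5373°N, 74.8356°W:
A: √((-2.1291·111.32)² + (-0.6813·83.8)²) = √(56174.409418 + 3259.603798) = 243.7909 km
B: √((-0.0075·111.32)² + (1.0488·83.8)²) = √(0.697058 + 7724.553664) = 87.8934 km
C: √((-1.7081·111.32)² + (0.3036·83.8)²) = √(36155.384186 + 647.279081) = 191.8402 km
D: √((-0.0760·111.32)² + (1.7698·83.8)²) = √(71.577015 + 21995.630669) = 148.5504 km
E: √((-1.7994·111.32)² + (-1.4963·83.8)²) = √(40123.778810 + 15722.637053) = 236.3185 km
F: √((0.7778·111.32)² + (0.4682·83.8)²) = √(7496.909581 + 1539.397780) = 95.0595 km
G: √((1.3152·111.32)² + (1.1539·83.8)²) = √(21435.321204 + 9350.274998) = 175.4582 km
H: √((1.2765·111.32)² + (-1.8643·83.8)²) = √(20192.404316 + 24407.294219) = 211.1864 km
I: √((-2.3590·111.32)² + (0.5323·83.8)²) = √(68960.797791 + 1989.761253) = 266.3655 km
J: √((-0.1977·111.32)² + (1.3404·83.8)²) = √(484.350479 + 12617.022443) = 114.4612 km
K: √((1.5852·111.32)² + (-1.7877·83.8)²) = √(31139.707055 + 22442.814382) = 231.4790 km
L: √((0.1549·111.32)² + (-2.0365·83.8)²) = √(297.337189 + 29124.391886) = 171.5276 km
Minimum: B at 87.8934 km.

B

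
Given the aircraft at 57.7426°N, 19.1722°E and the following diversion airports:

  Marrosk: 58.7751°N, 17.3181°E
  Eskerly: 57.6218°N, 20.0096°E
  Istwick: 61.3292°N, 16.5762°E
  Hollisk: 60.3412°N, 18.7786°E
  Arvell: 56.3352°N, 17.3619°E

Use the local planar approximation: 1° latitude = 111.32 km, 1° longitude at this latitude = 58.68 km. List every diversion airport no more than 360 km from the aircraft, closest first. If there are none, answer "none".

Distances from 57.7426°N, 19.1722°E:
Marrosk: √((1.0325·111.32)² + (-1.8541·58.68)²) = √(13210.720856 + 11837.132751) = 158.2651 km
Eskerly: √((-0.1208·111.32)² + (0.8374·58.68)²) = √(180.834073 + 2414.605155) = 50.9455 km
Istwick: √((3.5866·111.32)² + (-2.5960·58.68)²) = √(159408.796738 + 23205.428196) = 427.3339 km
Hollisk: √((2.5986·111.32)² + (-0.3936·58.68)²) = √(83680.692116 + 533.445910) = 290.1967 km
Arvell: √((-1.4074·111.32)² + (-1.8103·58.68)²) = √(24546.042888 + 11284.473816) = 189.2895 km
Threshold 360 km: Eskerly (50.9455 km), Marrosk (158.2651 km), Arvell (189.2895 km), Hollisk (290.1967 km) are within range.

Eskerly, Marrosk, Arvell, Hollisk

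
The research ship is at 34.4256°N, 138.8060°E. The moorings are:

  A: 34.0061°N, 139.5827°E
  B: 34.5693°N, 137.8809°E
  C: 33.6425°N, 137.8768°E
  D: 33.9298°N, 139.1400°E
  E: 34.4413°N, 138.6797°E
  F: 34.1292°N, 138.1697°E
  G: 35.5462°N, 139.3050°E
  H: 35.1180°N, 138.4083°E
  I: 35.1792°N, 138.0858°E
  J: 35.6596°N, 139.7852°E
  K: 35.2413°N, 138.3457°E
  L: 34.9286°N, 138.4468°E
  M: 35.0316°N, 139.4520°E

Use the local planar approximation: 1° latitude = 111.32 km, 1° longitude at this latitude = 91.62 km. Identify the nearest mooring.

E

Distances from 34.4256°N, 138.8060°E:
A: √((-0.4195·111.32)² + (0.7767·91.62)²) = √(2180.772318 + 5063.924071) = 85.1158 km
B: √((0.1437·111.32)² + (-0.9251·91.62)²) = √(255.893899 + 7183.861268) = 86.2540 km
C: √((-0.7831·111.32)² + (-0.9292·91.62)²) = √(7599.426925 + 7247.679450) = 121.8487 km
D: √((-0.4958·111.32)² + (0.3340·91.62)²) = √(3046.207199 + 936.426097) = 63.1081 km
E: √((0.0157·111.32)² + (-0.1263·91.62)²) = √(3.054539 + 133.902065) = 11.7028 km
F: √((-0.2964·111.32)² + (-0.6363·91.62)²) = √(1088.686391 + 3398.634184) = 66.9875 km
G: √((1.1206·111.32)² + (0.4990·91.62)²) = √(15561.362927 + 2090.170270) = 132.8591 km
H: √((0.6924·111.32)² + (-0.3977·91.62)²) = √(5941.013151 + 1327.674937) = 85.2566 km
I: √((0.7536·111.32)² + (-0.7202·91.62)²) = √(7037.658271 + 4353.983801) = 106.7316 km
J: √((1.2340·111.32)² + (0.9792·91.62)²) = √(18870.209192 + 8048.656342) = 164.0697 km
K: √((0.8157·111.32)² + (-0.4603·91.62)²) = √(8245.316292 + 1778.535444) = 100.1192 km
L: √((0.5030·111.32)² + (-0.3592·91.62)²) = √(3135.323556 + 1083.061781) = 64.9491 km
M: √((0.6060·111.32)² + (0.6460·91.62)²) = √(4550.840806 + 3503.044150) = 89.7434 km
Minimum: E at 11.7028 km.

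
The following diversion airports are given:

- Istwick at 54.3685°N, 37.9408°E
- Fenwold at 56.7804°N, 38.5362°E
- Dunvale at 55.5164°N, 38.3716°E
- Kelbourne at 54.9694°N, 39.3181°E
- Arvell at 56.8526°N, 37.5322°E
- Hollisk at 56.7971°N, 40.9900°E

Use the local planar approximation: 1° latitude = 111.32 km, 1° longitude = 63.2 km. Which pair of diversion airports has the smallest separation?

Fenwold and Arvell

Pairwise distances:
Istwick–Fenwold: √((2.4119·111.32)² + (0.5954·63.2)²) = √(72088.334249 + 1415.962713) = 271.1168 km
Istwick–Dunvale: √((1.1479·111.32)² + (0.4308·63.2)²) = √(16328.808926 + 741.285569) = 130.6526 km
Istwick–Kelbourne: √((0.6009·111.32)² + (1.3773·63.2)²) = √(4474.564815 + 7576.894698) = 109.7791 km
Istwick–Arvell: √((2.4841·111.32)² + (-0.4086·63.2)²) = √(76468.847537 + 666.854185) = 277.7331 km
Istwick–Hollisk: √((2.4286·111.32)² + (3.0492·63.2)²) = √(73090.069809 + 37136.928265) = 332.0045 km
Fenwold–Dunvale: √((-1.2640·111.32)² + (-0.1646·63.2)²) = √(19798.876344 + 108.216583) = 141.0925 km
Fenwold–Kelbourne: √((-1.8110·111.32)² + (0.7819·63.2)²) = √(40642.769664 + 2441.948963) = 207.5686 km
Fenwold–Arvell: √((0.0722·111.32)² + (-1.0040·63.2)²) = √(64.598256 + 4026.257828) = 63.9598 km
Fenwold–Hollisk: √((0.0167·111.32)² + (2.4538·63.2)²) = √(3.456045 + 24049.856026) = 155.0913 km
Dunvale–Kelbourne: √((-0.5470·111.32)² + (0.9465·63.2)²) = √(3707.840535 + 3578.288833) = 85.3588 km
Dunvale–Arvell: √((1.3362·111.32)² + (-0.8394·63.2)²) = √(22125.308258 + 2814.310988) = 157.9228 km
Dunvale–Hollisk: √((1.2807·111.32)² + (2.6184·63.2)²) = √(20325.498899 + 27384.583573) = 218.4264 km
Kelbourne–Arvell: √((1.8832·111.32)² + (-1.7859·63.2)²) = √(43948.017251 + 12739.384072) = 238.0912 km
Kelbourne–Hollisk: √((1.8277·111.32)² + (1.6719·63.2)²) = √(41395.794183 + 11164.897802) = 229.2612 km
Arvell–Hollisk: √((-0.0555·111.32)² + (3.4578·63.2)²) = √(38.170897 + 47756.654606) = 218.6203 km
Closest pair: Fenwold–Arvell at 63.9598 km.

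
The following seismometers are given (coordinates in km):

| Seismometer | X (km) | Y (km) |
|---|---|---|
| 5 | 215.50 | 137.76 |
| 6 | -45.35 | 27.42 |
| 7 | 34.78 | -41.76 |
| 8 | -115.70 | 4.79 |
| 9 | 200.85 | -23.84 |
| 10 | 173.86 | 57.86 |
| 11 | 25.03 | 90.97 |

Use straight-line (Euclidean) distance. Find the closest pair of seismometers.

Pairwise distances:
6–8: 73.90 km
9–10: 86.04 km
5–10: 90.10 km
6–11: 94.83 km
6–7: 105.86 km
7–11: 133.09 km
10–11: 152.47 km
7–8: 157.52 km
5–9: 162.26 km
8–11: 165.02 km
7–9: 167.03 km
7–10: 171.08 km
5–11: 196.13 km
9–11: 209.99 km
6–10: 221.31 km
6–9: 251.48 km
5–7: 254.73 km
5–6: 283.23 km
8–10: 294.38 km
8–9: 317.84 km
5–8: 356.90 km
Closest pair: 6–8 at 73.90 km.

6 and 8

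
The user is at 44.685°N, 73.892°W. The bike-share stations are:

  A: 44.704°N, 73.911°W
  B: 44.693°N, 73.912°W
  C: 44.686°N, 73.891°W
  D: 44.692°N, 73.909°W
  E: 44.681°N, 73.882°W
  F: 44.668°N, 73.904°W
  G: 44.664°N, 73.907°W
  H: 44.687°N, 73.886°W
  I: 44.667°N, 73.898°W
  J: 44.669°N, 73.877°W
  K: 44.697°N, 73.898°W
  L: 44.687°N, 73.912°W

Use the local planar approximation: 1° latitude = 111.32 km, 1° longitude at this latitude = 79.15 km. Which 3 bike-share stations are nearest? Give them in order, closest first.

C, H, E

Distances from 44.685°N, 73.892°W:
A: 2.595 km
B: 1.816 km
C: 0.137 km
D: 1.555 km
E: 0.908 km
F: 2.117 km
G: 2.622 km
H: 0.524 km
I: 2.059 km
J: 2.141 km
K: 1.418 km
L: 1.599 km
Sorted: C (0.137 km) < H (0.524 km) < E (0.908 km) < K (1.418 km) < D (1.555 km) < …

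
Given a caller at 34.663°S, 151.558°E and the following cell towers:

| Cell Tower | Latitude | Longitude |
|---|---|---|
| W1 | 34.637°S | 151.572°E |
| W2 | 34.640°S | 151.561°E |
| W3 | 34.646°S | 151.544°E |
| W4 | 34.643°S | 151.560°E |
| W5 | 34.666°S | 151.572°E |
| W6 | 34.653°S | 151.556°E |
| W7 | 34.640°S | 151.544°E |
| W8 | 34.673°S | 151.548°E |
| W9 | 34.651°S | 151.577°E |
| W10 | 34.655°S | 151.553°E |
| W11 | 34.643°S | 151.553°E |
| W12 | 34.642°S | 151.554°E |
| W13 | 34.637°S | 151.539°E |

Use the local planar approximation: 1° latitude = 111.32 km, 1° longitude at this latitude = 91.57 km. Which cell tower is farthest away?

W13

Distances from 34.663°S, 151.558°E:
W1: √((0.026·111.32)² + (0.014·91.57)²) = √(8.37709 + 1.64347) = 3.166 km
W2: √((0.023·111.32)² + (0.003·91.57)²) = √(6.55544 + 0.07547) = 2.575 km
W3: √((0.017·111.32)² + (-0.014·91.57)²) = √(3.58133 + 1.64347) = 2.286 km
W4: √((0.020·111.32)² + (0.002·91.57)²) = √(4.95686 + 0.03354) = 2.234 km
W5: √((-0.003·111.32)² + (0.014·91.57)²) = √(0.11153 + 1.64347) = 1.325 km
W6: √((0.010·111.32)² + (-0.002·91.57)²) = √(1.23921 + 0.03354) = 1.128 km
W7: √((0.023·111.32)² + (-0.014·91.57)²) = √(6.55544 + 1.64347) = 2.863 km
W8: √((-0.010·111.32)² + (-0.010·91.57)²) = √(1.23921 + 0.83851) = 1.441 km
W9: √((0.012·111.32)² + (0.019·91.57)²) = √(1.78447 + 3.02701) = 2.194 km
W10: √((0.008·111.32)² + (-0.005·91.57)²) = √(0.79310 + 0.20963) = 1.001 km
W11: √((0.020·111.32)² + (-0.005·91.57)²) = √(4.95686 + 0.20963) = 2.273 km
W12: √((0.021·111.32)² + (-0.004·91.57)²) = √(5.46493 + 0.13416) = 2.366 km
W13: √((0.026·111.32)² + (-0.019·91.57)²) = √(8.37709 + 3.02701) = 3.377 km
Maximum: W13 at 3.377 km.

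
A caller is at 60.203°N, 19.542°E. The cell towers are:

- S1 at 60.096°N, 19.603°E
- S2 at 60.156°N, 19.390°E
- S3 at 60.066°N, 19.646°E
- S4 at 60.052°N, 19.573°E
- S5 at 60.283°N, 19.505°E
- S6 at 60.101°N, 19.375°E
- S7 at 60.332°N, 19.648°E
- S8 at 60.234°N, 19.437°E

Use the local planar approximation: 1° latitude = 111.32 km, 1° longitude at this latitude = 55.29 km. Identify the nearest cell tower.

Distances from 60.203°N, 19.542°E:
S1: √((-0.107·111.32)² + (0.061·55.29)²) = √(141.87764 + 11.37504) = 12.380 km
S2: √((-0.047·111.32)² + (-0.152·55.29)²) = √(27.37424 + 70.62856) = 9.900 km
S3: √((-0.137·111.32)² + (0.104·55.29)²) = √(232.58812 + 33.06434) = 16.299 km
S4: √((-0.151·111.32)² + (0.031·55.29)²) = √(282.55324 + 2.93776) = 16.896 km
S5: √((0.080·111.32)² + (-0.037·55.29)²) = √(79.30971 + 4.18501) = 9.138 km
S6: √((-0.102·111.32)² + (-0.167·55.29)²) = √(128.92785 + 85.25623) = 14.635 km
S7: √((0.129·111.32)² + (0.106·55.29)²) = √(206.21764 + 34.34827) = 15.510 km
S8: √((0.031·111.32)² + (-0.105·55.29)²) = √(11.90885 + 33.70325) = 6.754 km
Minimum: S8 at 6.754 km.

S8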